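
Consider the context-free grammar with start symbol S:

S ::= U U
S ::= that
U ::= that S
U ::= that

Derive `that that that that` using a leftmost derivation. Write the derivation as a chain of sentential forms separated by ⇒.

S ⇒ U U   [S ::= U U]
U U ⇒ that S U   [U ::= that S]
that S U ⇒ that U U U   [S ::= U U]
that U U U ⇒ that that U U   [U ::= that]
that that U U ⇒ that that that U   [U ::= that]
that that that U ⇒ that that that that   [U ::= that]

S ⇒ U U ⇒ that S U ⇒ that U U U ⇒ that that U U ⇒ that that that U ⇒ that that that that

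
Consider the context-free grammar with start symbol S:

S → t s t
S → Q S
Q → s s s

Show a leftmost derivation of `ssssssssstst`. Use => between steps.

S => QS => sssS => sssQS => ssssssS => ssssssQS => sssssssssS => ssssssssstst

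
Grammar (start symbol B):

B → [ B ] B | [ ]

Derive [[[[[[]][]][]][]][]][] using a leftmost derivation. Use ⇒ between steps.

B ⇒ [B]B   [B → [ B ] B]
[B]B ⇒ [[B]B]B   [B → [ B ] B]
[[B]B]B ⇒ [[[B]B]B]B   [B → [ B ] B]
[[[B]B]B]B ⇒ [[[[B]B]B]B]B   [B → [ B ] B]
[[[[B]B]B]B]B ⇒ [[[[[B]B]B]B]B]B   [B → [ B ] B]
[[[[[B]B]B]B]B]B ⇒ [[[[[[]]B]B]B]B]B   [B → [ ]]
[[[[[[]]B]B]B]B]B ⇒ [[[[[[]][]]B]B]B]B   [B → [ ]]
[[[[[[]][]]B]B]B]B ⇒ [[[[[[]][]][]]B]B]B   [B → [ ]]
[[[[[[]][]][]]B]B]B ⇒ [[[[[[]][]][]][]]B]B   [B → [ ]]
[[[[[[]][]][]][]]B]B ⇒ [[[[[[]][]][]][]][]]B   [B → [ ]]
[[[[[[]][]][]][]][]]B ⇒ [[[[[[]][]][]][]][]][]   [B → [ ]]

B⇒[B]B⇒[[B]B]B⇒[[[B]B]B]B⇒[[[[B]B]B]B]B⇒[[[[[B]B]B]B]B]B⇒[[[[[[]]B]B]B]B]B⇒[[[[[[]][]]B]B]B]B⇒[[[[[[]][]][]]B]B]B⇒[[[[[[]][]][]][]]B]B⇒[[[[[[]][]][]][]][]]B⇒[[[[[[]][]][]][]][]][]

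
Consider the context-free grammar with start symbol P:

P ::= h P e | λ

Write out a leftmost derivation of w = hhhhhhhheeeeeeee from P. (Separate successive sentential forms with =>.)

P => hPe => hhPee => hhhPeee => hhhhPeeee => hhhhhPeeeee => hhhhhhPeeeeee => hhhhhhhPeeeeeee => hhhhhhhhPeeeeeeee => hhhhhhhheeeeeeee

P => hPe   [P ::= h P e]
hPe => hhPee   [P ::= h P e]
hhPee => hhhPeee   [P ::= h P e]
hhhPeee => hhhhPeeee   [P ::= h P e]
hhhhPeeee => hhhhhPeeeee   [P ::= h P e]
hhhhhPeeeee => hhhhhhPeeeeee   [P ::= h P e]
hhhhhhPeeeeee => hhhhhhhPeeeeeee   [P ::= h P e]
hhhhhhhPeeeeeee => hhhhhhhhPeeeeeeee   [P ::= h P e]
hhhhhhhhPeeeeeeee => hhhhhhhheeeeeeee   [P ::= λ]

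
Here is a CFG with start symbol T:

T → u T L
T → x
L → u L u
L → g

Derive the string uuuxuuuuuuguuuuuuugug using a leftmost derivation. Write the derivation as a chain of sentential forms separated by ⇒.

T ⇒ uTL   [T → u T L]
uTL ⇒ uuTLL   [T → u T L]
uuTLL ⇒ uuuTLLL   [T → u T L]
uuuTLLL ⇒ uuuxLLL   [T → x]
uuuxLLL ⇒ uuuxuLuLL   [L → u L u]
uuuxuLuLL ⇒ uuuxuuLuuLL   [L → u L u]
uuuxuuLuuLL ⇒ uuuxuuuLuuuLL   [L → u L u]
uuuxuuuLuuuLL ⇒ uuuxuuuuLuuuuLL   [L → u L u]
uuuxuuuuLuuuuLL ⇒ uuuxuuuuuLuuuuuLL   [L → u L u]
uuuxuuuuuLuuuuuLL ⇒ uuuxuuuuuuLuuuuuuLL   [L → u L u]
uuuxuuuuuuLuuuuuuLL ⇒ uuuxuuuuuuguuuuuuLL   [L → g]
uuuxuuuuuuguuuuuuLL ⇒ uuuxuuuuuuguuuuuuuLuL   [L → u L u]
uuuxuuuuuuguuuuuuuLuL ⇒ uuuxuuuuuuguuuuuuuguL   [L → g]
uuuxuuuuuuguuuuuuuguL ⇒ uuuxuuuuuuguuuuuuugug   [L → g]

T ⇒ uTL ⇒ uuTLL ⇒ uuuTLLL ⇒ uuuxLLL ⇒ uuuxuLuLL ⇒ uuuxuuLuuLL ⇒ uuuxuuuLuuuLL ⇒ uuuxuuuuLuuuuLL ⇒ uuuxuuuuuLuuuuuLL ⇒ uuuxuuuuuuLuuuuuuLL ⇒ uuuxuuuuuuguuuuuuLL ⇒ uuuxuuuuuuguuuuuuuLuL ⇒ uuuxuuuuuuguuuuuuuguL ⇒ uuuxuuuuuuguuuuuuugug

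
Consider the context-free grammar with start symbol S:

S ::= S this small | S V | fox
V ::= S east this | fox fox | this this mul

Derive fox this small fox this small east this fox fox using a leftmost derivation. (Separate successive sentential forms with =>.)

S => S V => S V V => S this small V V => fox this small V V => fox this small S east this V => fox this small S this small east this V => fox this small fox this small east this V => fox this small fox this small east this fox fox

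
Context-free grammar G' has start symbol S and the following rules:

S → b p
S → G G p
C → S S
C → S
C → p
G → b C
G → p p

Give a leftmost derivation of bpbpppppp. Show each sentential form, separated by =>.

S => GGp => bCGp => bpGp => bpbCp => bpbSp => bpbGGpp => bpbppGpp => bpbpppppp

S => GGp   [S → G G p]
GGp => bCGp   [G → b C]
bCGp => bpGp   [C → p]
bpGp => bpbCp   [G → b C]
bpbCp => bpbSp   [C → S]
bpbSp => bpbGGpp   [S → G G p]
bpbGGpp => bpbppGpp   [G → p p]
bpbppGpp => bpbpppppp   [G → p p]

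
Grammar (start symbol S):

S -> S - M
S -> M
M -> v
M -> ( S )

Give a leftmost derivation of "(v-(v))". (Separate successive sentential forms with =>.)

S => M   [S -> M]
M => (S)   [M -> ( S )]
(S) => (S-M)   [S -> S - M]
(S-M) => (M-M)   [S -> M]
(M-M) => (v-M)   [M -> v]
(v-M) => (v-(S))   [M -> ( S )]
(v-(S)) => (v-(M))   [S -> M]
(v-(M)) => (v-(v))   [M -> v]

S => M => (S) => (S-M) => (M-M) => (v-M) => (v-(S)) => (v-(M)) => (v-(v))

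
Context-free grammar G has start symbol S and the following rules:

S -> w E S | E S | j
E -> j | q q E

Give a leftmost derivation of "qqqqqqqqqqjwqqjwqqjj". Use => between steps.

S => ES   [S -> E S]
ES => qqES   [E -> q q E]
qqES => qqqqES   [E -> q q E]
qqqqES => qqqqqqES   [E -> q q E]
qqqqqqES => qqqqqqqqES   [E -> q q E]
qqqqqqqqES => qqqqqqqqqqES   [E -> q q E]
qqqqqqqqqqES => qqqqqqqqqqjS   [E -> j]
qqqqqqqqqqjS => qqqqqqqqqqjwES   [S -> w E S]
qqqqqqqqqqjwES => qqqqqqqqqqjwqqES   [E -> q q E]
qqqqqqqqqqjwqqES => qqqqqqqqqqjwqqjS   [E -> j]
qqqqqqqqqqjwqqjS => qqqqqqqqqqjwqqjwES   [S -> w E S]
qqqqqqqqqqjwqqjwES => qqqqqqqqqqjwqqjwqqES   [E -> q q E]
qqqqqqqqqqjwqqjwqqES => qqqqqqqqqqjwqqjwqqjS   [E -> j]
qqqqqqqqqqjwqqjwqqjS => qqqqqqqqqqjwqqjwqqjj   [S -> j]

S=>ES=>qqES=>qqqqES=>qqqqqqES=>qqqqqqqqES=>qqqqqqqqqqES=>qqqqqqqqqqjS=>qqqqqqqqqqjwES=>qqqqqqqqqqjwqqES=>qqqqqqqqqqjwqqjS=>qqqqqqqqqqjwqqjwES=>qqqqqqqqqqjwqqjwqqES=>qqqqqqqqqqjwqqjwqqjS=>qqqqqqqqqqjwqqjwqqjj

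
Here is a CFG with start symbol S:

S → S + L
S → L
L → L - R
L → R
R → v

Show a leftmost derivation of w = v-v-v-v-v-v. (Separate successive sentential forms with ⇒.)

S ⇒ L   [S → L]
L ⇒ L-R   [L → L - R]
L-R ⇒ L-R-R   [L → L - R]
L-R-R ⇒ L-R-R-R   [L → L - R]
L-R-R-R ⇒ L-R-R-R-R   [L → L - R]
L-R-R-R-R ⇒ L-R-R-R-R-R   [L → L - R]
L-R-R-R-R-R ⇒ R-R-R-R-R-R   [L → R]
R-R-R-R-R-R ⇒ v-R-R-R-R-R   [R → v]
v-R-R-R-R-R ⇒ v-v-R-R-R-R   [R → v]
v-v-R-R-R-R ⇒ v-v-v-R-R-R   [R → v]
v-v-v-R-R-R ⇒ v-v-v-v-R-R   [R → v]
v-v-v-v-R-R ⇒ v-v-v-v-v-R   [R → v]
v-v-v-v-v-R ⇒ v-v-v-v-v-v   [R → v]

S⇒L⇒L-R⇒L-R-R⇒L-R-R-R⇒L-R-R-R-R⇒L-R-R-R-R-R⇒R-R-R-R-R-R⇒v-R-R-R-R-R⇒v-v-R-R-R-R⇒v-v-v-R-R-R⇒v-v-v-v-R-R⇒v-v-v-v-v-R⇒v-v-v-v-v-v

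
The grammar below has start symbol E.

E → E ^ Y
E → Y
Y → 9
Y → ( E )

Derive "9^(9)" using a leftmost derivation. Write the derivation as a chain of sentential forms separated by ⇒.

E ⇒ E^Y ⇒ Y^Y ⇒ 9^Y ⇒ 9^(E) ⇒ 9^(Y) ⇒ 9^(9)

E ⇒ E^Y   [E → E ^ Y]
E^Y ⇒ Y^Y   [E → Y]
Y^Y ⇒ 9^Y   [Y → 9]
9^Y ⇒ 9^(E)   [Y → ( E )]
9^(E) ⇒ 9^(Y)   [E → Y]
9^(Y) ⇒ 9^(9)   [Y → 9]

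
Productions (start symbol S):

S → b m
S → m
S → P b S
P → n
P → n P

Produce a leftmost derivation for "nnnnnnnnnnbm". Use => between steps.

S => PbS => nPbS => nnPbS => nnnPbS => nnnnPbS => nnnnnPbS => nnnnnnPbS => nnnnnnnPbS => nnnnnnnnPbS => nnnnnnnnnPbS => nnnnnnnnnnbS => nnnnnnnnnnbm

S => PbS   [S → P b S]
PbS => nPbS   [P → n P]
nPbS => nnPbS   [P → n P]
nnPbS => nnnPbS   [P → n P]
nnnPbS => nnnnPbS   [P → n P]
nnnnPbS => nnnnnPbS   [P → n P]
nnnnnPbS => nnnnnnPbS   [P → n P]
nnnnnnPbS => nnnnnnnPbS   [P → n P]
nnnnnnnPbS => nnnnnnnnPbS   [P → n P]
nnnnnnnnPbS => nnnnnnnnnPbS   [P → n P]
nnnnnnnnnPbS => nnnnnnnnnnbS   [P → n]
nnnnnnnnnnbS => nnnnnnnnnnbm   [S → m]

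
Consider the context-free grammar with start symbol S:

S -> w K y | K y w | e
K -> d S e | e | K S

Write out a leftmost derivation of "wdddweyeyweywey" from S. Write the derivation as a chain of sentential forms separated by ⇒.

S ⇒ wKy ⇒ wdSey ⇒ wdKywey ⇒ wddSeywey ⇒ wddKyweywey ⇒ wdddSeyweywey ⇒ wdddwKyeyweywey ⇒ wdddweyeyweywey

S ⇒ wKy   [S -> w K y]
wKy ⇒ wdSey   [K -> d S e]
wdSey ⇒ wdKywey   [S -> K y w]
wdKywey ⇒ wddSeywey   [K -> d S e]
wddSeywey ⇒ wddKyweywey   [S -> K y w]
wddKyweywey ⇒ wdddSeyweywey   [K -> d S e]
wdddSeyweywey ⇒ wdddwKyeyweywey   [S -> w K y]
wdddwKyeyweywey ⇒ wdddweyeyweywey   [K -> e]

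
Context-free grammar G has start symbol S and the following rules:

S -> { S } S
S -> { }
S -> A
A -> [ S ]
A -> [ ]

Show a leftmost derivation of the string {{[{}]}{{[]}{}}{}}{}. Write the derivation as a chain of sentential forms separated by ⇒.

S ⇒ {S}S ⇒ {{S}S}S ⇒ {{A}S}S ⇒ {{[S]}S}S ⇒ {{[{}]}S}S ⇒ {{[{}]}{S}S}S ⇒ {{[{}]}{{S}S}S}S ⇒ {{[{}]}{{A}S}S}S ⇒ {{[{}]}{{[]}S}S}S ⇒ {{[{}]}{{[]}{}}S}S ⇒ {{[{}]}{{[]}{}}{}}S ⇒ {{[{}]}{{[]}{}}{}}{}

S ⇒ {S}S   [S -> { S } S]
{S}S ⇒ {{S}S}S   [S -> { S } S]
{{S}S}S ⇒ {{A}S}S   [S -> A]
{{A}S}S ⇒ {{[S]}S}S   [A -> [ S ]]
{{[S]}S}S ⇒ {{[{}]}S}S   [S -> { }]
{{[{}]}S}S ⇒ {{[{}]}{S}S}S   [S -> { S } S]
{{[{}]}{S}S}S ⇒ {{[{}]}{{S}S}S}S   [S -> { S } S]
{{[{}]}{{S}S}S}S ⇒ {{[{}]}{{A}S}S}S   [S -> A]
{{[{}]}{{A}S}S}S ⇒ {{[{}]}{{[]}S}S}S   [A -> [ ]]
{{[{}]}{{[]}S}S}S ⇒ {{[{}]}{{[]}{}}S}S   [S -> { }]
{{[{}]}{{[]}{}}S}S ⇒ {{[{}]}{{[]}{}}{}}S   [S -> { }]
{{[{}]}{{[]}{}}{}}S ⇒ {{[{}]}{{[]}{}}{}}{}   [S -> { }]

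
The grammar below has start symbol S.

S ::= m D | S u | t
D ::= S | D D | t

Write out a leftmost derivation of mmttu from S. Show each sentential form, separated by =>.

S => Su   [S ::= S u]
Su => mDu   [S ::= m D]
mDu => mSu   [D ::= S]
mSu => mmDu   [S ::= m D]
mmDu => mmDDu   [D ::= D D]
mmDDu => mmtDu   [D ::= t]
mmtDu => mmttu   [D ::= t]

S=>Su=>mDu=>mSu=>mmDu=>mmDDu=>mmtDu=>mmttu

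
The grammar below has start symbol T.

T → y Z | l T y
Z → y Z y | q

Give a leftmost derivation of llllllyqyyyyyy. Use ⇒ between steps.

T ⇒ lTy ⇒ llTyy ⇒ lllTyyy ⇒ llllTyyyy ⇒ lllllTyyyyy ⇒ llllllTyyyyyy ⇒ llllllyZyyyyyy ⇒ llllllyqyyyyyy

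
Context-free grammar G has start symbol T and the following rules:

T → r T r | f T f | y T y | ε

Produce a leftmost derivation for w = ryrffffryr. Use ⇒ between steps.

T ⇒ rTr   [T → r T r]
rTr ⇒ ryTyr   [T → y T y]
ryTyr ⇒ ryrTryr   [T → r T r]
ryrTryr ⇒ ryrfTfryr   [T → f T f]
ryrfTfryr ⇒ ryrffTffryr   [T → f T f]
ryrffTffryr ⇒ ryrffffryr   [T → ε]

T⇒rTr⇒ryTyr⇒ryrTryr⇒ryrfTfryr⇒ryrffTffryr⇒ryrffffryr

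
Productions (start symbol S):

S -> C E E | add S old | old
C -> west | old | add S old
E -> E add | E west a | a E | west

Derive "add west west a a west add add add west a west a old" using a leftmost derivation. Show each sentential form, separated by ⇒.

S ⇒ add S old   [S -> add S old]
add S old ⇒ add C E E old   [S -> C E E]
add C E E old ⇒ add west E E old   [C -> west]
add west E E old ⇒ add west west E old   [E -> west]
add west west E old ⇒ add west west E west a old   [E -> E west a]
add west west E west a old ⇒ add west west E west a west a old   [E -> E west a]
add west west E west a west a old ⇒ add west west a E west a west a old   [E -> a E]
add west west a E west a west a old ⇒ add west west a E add west a west a old   [E -> E add]
add west west a E add west a west a old ⇒ add west west a a E add west a west a old   [E -> a E]
add west west a a E add west a west a old ⇒ add west west a a E add add west a west a old   [E -> E add]
add west west a a E add add west a west a old ⇒ add west west a a E add add add west a west a old   [E -> E add]
add west west a a E add add add west a west a old ⇒ add west west a a west add add add west a west a old   [E -> west]

S ⇒ add S old ⇒ add C E E old ⇒ add west E E old ⇒ add west west E old ⇒ add west west E west a old ⇒ add west west E west a west a old ⇒ add west west a E west a west a old ⇒ add west west a E add west a west a old ⇒ add west west a a E add west a west a old ⇒ add west west a a E add add west a west a old ⇒ add west west a a E add add add west a west a old ⇒ add west west a a west add add add west a west a old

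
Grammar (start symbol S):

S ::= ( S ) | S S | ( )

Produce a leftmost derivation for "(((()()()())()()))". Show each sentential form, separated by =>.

S => (S)   [S ::= ( S )]
(S) => ((S))   [S ::= ( S )]
((S)) => ((SS))   [S ::= S S]
((SS)) => ((SSS))   [S ::= S S]
((SSS)) => (((S)SS))   [S ::= ( S )]
(((S)SS)) => (((SS)SS))   [S ::= S S]
(((SS)SS)) => (((SSS)SS))   [S ::= S S]
(((SSS)SS)) => (((SSSS)SS))   [S ::= S S]
(((SSSS)SS)) => (((()SSS)SS))   [S ::= ( )]
(((()SSS)SS)) => (((()()SS)SS))   [S ::= ( )]
(((()()SS)SS)) => (((()()()S)SS))   [S ::= ( )]
(((()()()S)SS)) => (((()()()())SS))   [S ::= ( )]
(((()()()())SS)) => (((()()()())()S))   [S ::= ( )]
(((()()()())()S)) => (((()()()())()()))   [S ::= ( )]

S => (S) => ((S)) => ((SS)) => ((SSS)) => (((S)SS)) => (((SS)SS)) => (((SSS)SS)) => (((SSSS)SS)) => (((()SSS)SS)) => (((()()SS)SS)) => (((()()()S)SS)) => (((()()()())SS)) => (((()()()())()S)) => (((()()()())()()))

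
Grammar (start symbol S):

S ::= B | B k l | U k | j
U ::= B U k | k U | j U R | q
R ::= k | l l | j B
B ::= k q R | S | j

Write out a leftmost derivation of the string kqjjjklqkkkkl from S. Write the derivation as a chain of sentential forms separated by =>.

S => Bkl => kqRkl => kqjBkl => kqjSkl => kqjUkkl => kqjjURkkl => kqjjBUkRkkl => kqjjSUkRkkl => kqjjBklUkRkkl => kqjjjklUkRkkl => kqjjjklqkRkkl => kqjjjklqkkkkl

S => Bkl   [S ::= B k l]
Bkl => kqRkl   [B ::= k q R]
kqRkl => kqjBkl   [R ::= j B]
kqjBkl => kqjSkl   [B ::= S]
kqjSkl => kqjUkkl   [S ::= U k]
kqjUkkl => kqjjURkkl   [U ::= j U R]
kqjjURkkl => kqjjBUkRkkl   [U ::= B U k]
kqjjBUkRkkl => kqjjSUkRkkl   [B ::= S]
kqjjSUkRkkl => kqjjBklUkRkkl   [S ::= B k l]
kqjjBklUkRkkl => kqjjjklUkRkkl   [B ::= j]
kqjjjklUkRkkl => kqjjjklqkRkkl   [U ::= q]
kqjjjklqkRkkl => kqjjjklqkkkkl   [R ::= k]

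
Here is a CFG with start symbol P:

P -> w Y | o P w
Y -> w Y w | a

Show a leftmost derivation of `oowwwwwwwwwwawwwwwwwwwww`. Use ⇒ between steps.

P ⇒ oPw   [P -> o P w]
oPw ⇒ ooPww   [P -> o P w]
ooPww ⇒ oowYww   [P -> w Y]
oowYww ⇒ oowwYwww   [Y -> w Y w]
oowwYwww ⇒ oowwwYwwww   [Y -> w Y w]
oowwwYwwww ⇒ oowwwwYwwwww   [Y -> w Y w]
oowwwwYwwwww ⇒ oowwwwwYwwwwww   [Y -> w Y w]
oowwwwwYwwwwww ⇒ oowwwwwwYwwwwwww   [Y -> w Y w]
oowwwwwwYwwwwwww ⇒ oowwwwwwwYwwwwwwww   [Y -> w Y w]
oowwwwwwwYwwwwwwww ⇒ oowwwwwwwwYwwwwwwwww   [Y -> w Y w]
oowwwwwwwwYwwwwwwwww ⇒ oowwwwwwwwwYwwwwwwwwww   [Y -> w Y w]
oowwwwwwwwwYwwwwwwwwww ⇒ oowwwwwwwwwwYwwwwwwwwwww   [Y -> w Y w]
oowwwwwwwwwwYwwwwwwwwwww ⇒ oowwwwwwwwwwawwwwwwwwwww   [Y -> a]

P ⇒ oPw ⇒ ooPww ⇒ oowYww ⇒ oowwYwww ⇒ oowwwYwwww ⇒ oowwwwYwwwww ⇒ oowwwwwYwwwwww ⇒ oowwwwwwYwwwwwww ⇒ oowwwwwwwYwwwwwwww ⇒ oowwwwwwwwYwwwwwwwww ⇒ oowwwwwwwwwYwwwwwwwwww ⇒ oowwwwwwwwwwYwwwwwwwwwww ⇒ oowwwwwwwwwwawwwwwwwwwww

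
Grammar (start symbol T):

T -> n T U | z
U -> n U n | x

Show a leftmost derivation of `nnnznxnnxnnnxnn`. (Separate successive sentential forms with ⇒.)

T ⇒ nTU ⇒ nnTUU ⇒ nnnTUUU ⇒ nnnzUUU ⇒ nnnznUnUU ⇒ nnnznxnUU ⇒ nnnznxnnUnU ⇒ nnnznxnnxnU ⇒ nnnznxnnxnnUn ⇒ nnnznxnnxnnnUnn ⇒ nnnznxnnxnnnxnn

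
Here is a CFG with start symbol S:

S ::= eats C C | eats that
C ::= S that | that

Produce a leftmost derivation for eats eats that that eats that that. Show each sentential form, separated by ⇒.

S ⇒ eats C C   [S ::= eats C C]
eats C C ⇒ eats S that C   [C ::= S that]
eats S that C ⇒ eats eats that that C   [S ::= eats that]
eats eats that that C ⇒ eats eats that that S that   [C ::= S that]
eats eats that that S that ⇒ eats eats that that eats that that   [S ::= eats that]

S ⇒ eats C C ⇒ eats S that C ⇒ eats eats that that C ⇒ eats eats that that S that ⇒ eats eats that that eats that that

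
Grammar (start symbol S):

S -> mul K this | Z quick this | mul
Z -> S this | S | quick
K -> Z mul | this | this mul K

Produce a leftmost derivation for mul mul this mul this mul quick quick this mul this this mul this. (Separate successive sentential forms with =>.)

S => mul K this => mul Z mul this => mul S this mul this => mul mul K this this mul this => mul mul this mul K this this mul this => mul mul this mul this mul K this this mul this => mul mul this mul this mul Z mul this this mul this => mul mul this mul this mul S mul this this mul this => mul mul this mul this mul Z quick this mul this this mul this => mul mul this mul this mul quick quick this mul this this mul this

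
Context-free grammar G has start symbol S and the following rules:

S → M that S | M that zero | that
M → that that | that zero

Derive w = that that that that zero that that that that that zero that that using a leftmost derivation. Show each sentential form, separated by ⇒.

S ⇒ M that S ⇒ that that that S ⇒ that that that M that S ⇒ that that that that zero that S ⇒ that that that that zero that M that S ⇒ that that that that zero that that that that S ⇒ that that that that zero that that that that M that S ⇒ that that that that zero that that that that that zero that S ⇒ that that that that zero that that that that that zero that that

S ⇒ M that S   [S → M that S]
M that S ⇒ that that that S   [M → that that]
that that that S ⇒ that that that M that S   [S → M that S]
that that that M that S ⇒ that that that that zero that S   [M → that zero]
that that that that zero that S ⇒ that that that that zero that M that S   [S → M that S]
that that that that zero that M that S ⇒ that that that that zero that that that that S   [M → that that]
that that that that zero that that that that S ⇒ that that that that zero that that that that M that S   [S → M that S]
that that that that zero that that that that M that S ⇒ that that that that zero that that that that that zero that S   [M → that zero]
that that that that zero that that that that that zero that S ⇒ that that that that zero that that that that that zero that that   [S → that]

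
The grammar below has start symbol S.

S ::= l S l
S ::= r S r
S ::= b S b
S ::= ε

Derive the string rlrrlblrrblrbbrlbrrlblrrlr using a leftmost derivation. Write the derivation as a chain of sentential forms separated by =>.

S=>rSr=>rlSlr=>rlrSrlr=>rlrrSrrlr=>rlrrlSlrrlr=>rlrrlbSblrrlr=>rlrrlblSlblrrlr=>rlrrlblrSrlblrrlr=>rlrrlblrrSrrlblrrlr=>rlrrlblrrbSbrrlblrrlr=>rlrrlblrrblSlbrrlblrrlr=>rlrrlblrrblrSrlbrrlblrrlr=>rlrrlblrrblrbSbrlbrrlblrrlr=>rlrrlblrrblrbbrlbrrlblrrlr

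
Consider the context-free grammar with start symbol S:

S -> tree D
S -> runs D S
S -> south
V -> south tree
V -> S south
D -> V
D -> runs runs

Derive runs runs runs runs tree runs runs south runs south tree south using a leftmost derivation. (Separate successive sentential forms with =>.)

S => runs D S => runs runs runs S => runs runs runs runs D S => runs runs runs runs V S => runs runs runs runs S south S => runs runs runs runs tree D south S => runs runs runs runs tree runs runs south S => runs runs runs runs tree runs runs south runs D S => runs runs runs runs tree runs runs south runs V S => runs runs runs runs tree runs runs south runs south tree S => runs runs runs runs tree runs runs south runs south tree south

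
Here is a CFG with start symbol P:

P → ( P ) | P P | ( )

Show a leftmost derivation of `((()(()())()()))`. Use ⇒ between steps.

P ⇒ (P) ⇒ ((P)) ⇒ ((PP)) ⇒ ((()P)) ⇒ ((()PP)) ⇒ ((()PPP)) ⇒ ((()(P)PP)) ⇒ ((()(PP)PP)) ⇒ ((()(()P)PP)) ⇒ ((()(()())PP)) ⇒ ((()(()())()P)) ⇒ ((()(()())()()))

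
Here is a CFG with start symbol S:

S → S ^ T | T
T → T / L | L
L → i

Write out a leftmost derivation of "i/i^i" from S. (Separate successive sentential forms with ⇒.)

S ⇒ S^T ⇒ T^T ⇒ T/L^T ⇒ L/L^T ⇒ i/L^T ⇒ i/i^T ⇒ i/i^L ⇒ i/i^i

S ⇒ S^T   [S → S ^ T]
S^T ⇒ T^T   [S → T]
T^T ⇒ T/L^T   [T → T / L]
T/L^T ⇒ L/L^T   [T → L]
L/L^T ⇒ i/L^T   [L → i]
i/L^T ⇒ i/i^T   [L → i]
i/i^T ⇒ i/i^L   [T → L]
i/i^L ⇒ i/i^i   [L → i]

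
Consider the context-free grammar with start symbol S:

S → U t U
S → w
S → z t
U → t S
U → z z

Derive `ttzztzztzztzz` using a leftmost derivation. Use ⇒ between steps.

S ⇒ UtU ⇒ tStU ⇒ tUtUtU ⇒ ttStUtU ⇒ ttUtUtUtU ⇒ ttzztUtUtU ⇒ ttzztzztUtU ⇒ ttzztzztzztU ⇒ ttzztzztzztzz

S ⇒ UtU   [S → U t U]
UtU ⇒ tStU   [U → t S]
tStU ⇒ tUtUtU   [S → U t U]
tUtUtU ⇒ ttStUtU   [U → t S]
ttStUtU ⇒ ttUtUtUtU   [S → U t U]
ttUtUtUtU ⇒ ttzztUtUtU   [U → z z]
ttzztUtUtU ⇒ ttzztzztUtU   [U → z z]
ttzztzztUtU ⇒ ttzztzztzztU   [U → z z]
ttzztzztzztU ⇒ ttzztzztzztzz   [U → z z]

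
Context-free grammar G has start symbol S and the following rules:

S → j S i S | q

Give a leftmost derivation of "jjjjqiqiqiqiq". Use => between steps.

S => jSiS => jjSiSiS => jjjSiSiSiS => jjjjSiSiSiSiS => jjjjqiSiSiSiS => jjjjqiqiSiSiS => jjjjqiqiqiSiS => jjjjqiqiqiqiS => jjjjqiqiqiqiq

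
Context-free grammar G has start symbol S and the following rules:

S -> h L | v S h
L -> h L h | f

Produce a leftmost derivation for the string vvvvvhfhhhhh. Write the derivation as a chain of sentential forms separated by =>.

S => vSh   [S -> v S h]
vSh => vvShh   [S -> v S h]
vvShh => vvvShhh   [S -> v S h]
vvvShhh => vvvvShhhh   [S -> v S h]
vvvvShhhh => vvvvvShhhhh   [S -> v S h]
vvvvvShhhhh => vvvvvhLhhhhh   [S -> h L]
vvvvvhLhhhhh => vvvvvhfhhhhh   [L -> f]

S => vSh => vvShh => vvvShhh => vvvvShhhh => vvvvvShhhhh => vvvvvhLhhhhh => vvvvvhfhhhhh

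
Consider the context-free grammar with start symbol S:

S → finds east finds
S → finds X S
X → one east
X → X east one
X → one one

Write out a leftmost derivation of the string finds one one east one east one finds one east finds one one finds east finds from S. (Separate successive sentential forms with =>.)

S => finds X S => finds X east one S => finds X east one east one S => finds one one east one east one S => finds one one east one east one finds X S => finds one one east one east one finds one east S => finds one one east one east one finds one east finds X S => finds one one east one east one finds one east finds one one S => finds one one east one east one finds one east finds one one finds east finds

S => finds X S   [S → finds X S]
finds X S => finds X east one S   [X → X east one]
finds X east one S => finds X east one east one S   [X → X east one]
finds X east one east one S => finds one one east one east one S   [X → one one]
finds one one east one east one S => finds one one east one east one finds X S   [S → finds X S]
finds one one east one east one finds X S => finds one one east one east one finds one east S   [X → one east]
finds one one east one east one finds one east S => finds one one east one east one finds one east finds X S   [S → finds X S]
finds one one east one east one finds one east finds X S => finds one one east one east one finds one east finds one one S   [X → one one]
finds one one east one east one finds one east finds one one S => finds one one east one east one finds one east finds one one finds east finds   [S → finds east finds]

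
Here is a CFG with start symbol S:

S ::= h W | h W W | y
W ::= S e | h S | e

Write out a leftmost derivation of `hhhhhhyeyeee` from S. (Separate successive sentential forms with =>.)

S => hW   [S ::= h W]
hW => hhS   [W ::= h S]
hhS => hhhWW   [S ::= h W W]
hhhWW => hhhSeW   [W ::= S e]
hhhSeW => hhhhWeW   [S ::= h W]
hhhhWeW => hhhhhSeW   [W ::= h S]
hhhhhSeW => hhhhhhWWeW   [S ::= h W W]
hhhhhhWWeW => hhhhhhSeWeW   [W ::= S e]
hhhhhhSeWeW => hhhhhhyeWeW   [S ::= y]
hhhhhhyeWeW => hhhhhhyeSeeW   [W ::= S e]
hhhhhhyeSeeW => hhhhhhyeyeeW   [S ::= y]
hhhhhhyeyeeW => hhhhhhyeyeee   [W ::= e]

S=>hW=>hhS=>hhhWW=>hhhSeW=>hhhhWeW=>hhhhhSeW=>hhhhhhWWeW=>hhhhhhSeWeW=>hhhhhhyeWeW=>hhhhhhyeSeeW=>hhhhhhyeyeeW=>hhhhhhyeyeee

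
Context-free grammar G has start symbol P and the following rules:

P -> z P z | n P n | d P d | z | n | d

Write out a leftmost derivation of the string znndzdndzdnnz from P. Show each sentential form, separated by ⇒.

P⇒zPz⇒znPnz⇒znnPnnz⇒znndPdnnz⇒znndzPzdnnz⇒znndzdPdzdnnz⇒znndzdndzdnnz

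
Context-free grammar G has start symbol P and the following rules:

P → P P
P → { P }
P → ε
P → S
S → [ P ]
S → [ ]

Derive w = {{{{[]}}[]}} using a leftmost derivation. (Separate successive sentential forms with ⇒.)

P ⇒ {P}   [P → { P }]
{P} ⇒ {PP}   [P → P P]
{PP} ⇒ {{P}P}   [P → { P }]
{{P}P} ⇒ {{PP}P}   [P → P P]
{{PP}P} ⇒ {{{P}P}P}   [P → { P }]
{{{P}P}P} ⇒ {{{{P}}P}P}   [P → { P }]
{{{{P}}P}P} ⇒ {{{{S}}P}P}   [P → S]
{{{{S}}P}P} ⇒ {{{{[]}}P}P}   [S → [ ]]
{{{{[]}}P}P} ⇒ {{{{[]}}PP}P}   [P → P P]
{{{{[]}}PP}P} ⇒ {{{{[]}}SP}P}   [P → S]
{{{{[]}}SP}P} ⇒ {{{{[]}}[]P}P}   [S → [ ]]
{{{{[]}}[]P}P} ⇒ {{{{[]}}[]}P}   [P → ε]
{{{{[]}}[]}P} ⇒ {{{{[]}}[]}}   [P → ε]

P⇒{P}⇒{PP}⇒{{P}P}⇒{{PP}P}⇒{{{P}P}P}⇒{{{{P}}P}P}⇒{{{{S}}P}P}⇒{{{{[]}}P}P}⇒{{{{[]}}PP}P}⇒{{{{[]}}SP}P}⇒{{{{[]}}[]P}P}⇒{{{{[]}}[]}P}⇒{{{{[]}}[]}}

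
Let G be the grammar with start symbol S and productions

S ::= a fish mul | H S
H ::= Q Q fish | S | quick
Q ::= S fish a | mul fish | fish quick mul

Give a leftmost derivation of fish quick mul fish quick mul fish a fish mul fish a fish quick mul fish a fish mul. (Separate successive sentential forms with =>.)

S => H S => Q Q fish S => S fish a Q fish S => H S fish a Q fish S => Q Q fish S fish a Q fish S => fish quick mul Q fish S fish a Q fish S => fish quick mul fish quick mul fish S fish a Q fish S => fish quick mul fish quick mul fish a fish mul fish a Q fish S => fish quick mul fish quick mul fish a fish mul fish a fish quick mul fish S => fish quick mul fish quick mul fish a fish mul fish a fish quick mul fish a fish mul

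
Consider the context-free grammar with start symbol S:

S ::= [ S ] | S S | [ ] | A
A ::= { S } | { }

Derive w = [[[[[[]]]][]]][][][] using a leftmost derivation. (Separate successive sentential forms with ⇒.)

S ⇒ SS   [S ::= S S]
SS ⇒ SSS   [S ::= S S]
SSS ⇒ SSSS   [S ::= S S]
SSSS ⇒ [S]SSS   [S ::= [ S ]]
[S]SSS ⇒ [[S]]SSS   [S ::= [ S ]]
[[S]]SSS ⇒ [[SS]]SSS   [S ::= S S]
[[SS]]SSS ⇒ [[[S]S]]SSS   [S ::= [ S ]]
[[[S]S]]SSS ⇒ [[[[S]]S]]SSS   [S ::= [ S ]]
[[[[S]]S]]SSS ⇒ [[[[[S]]]S]]SSS   [S ::= [ S ]]
[[[[[S]]]S]]SSS ⇒ [[[[[[]]]]S]]SSS   [S ::= [ ]]
[[[[[[]]]]S]]SSS ⇒ [[[[[[]]]][]]]SSS   [S ::= [ ]]
[[[[[[]]]][]]]SSS ⇒ [[[[[[]]]][]]][]SS   [S ::= [ ]]
[[[[[[]]]][]]][]SS ⇒ [[[[[[]]]][]]][][]S   [S ::= [ ]]
[[[[[[]]]][]]][][]S ⇒ [[[[[[]]]][]]][][][]   [S ::= [ ]]

S⇒SS⇒SSS⇒SSSS⇒[S]SSS⇒[[S]]SSS⇒[[SS]]SSS⇒[[[S]S]]SSS⇒[[[[S]]S]]SSS⇒[[[[[S]]]S]]SSS⇒[[[[[[]]]]S]]SSS⇒[[[[[[]]]][]]]SSS⇒[[[[[[]]]][]]][]SS⇒[[[[[[]]]][]]][][]S⇒[[[[[[]]]][]]][][][]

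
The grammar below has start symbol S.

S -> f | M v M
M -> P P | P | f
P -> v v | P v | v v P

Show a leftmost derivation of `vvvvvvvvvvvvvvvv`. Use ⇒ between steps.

S ⇒ MvM   [S -> M v M]
MvM ⇒ PvM   [M -> P]
PvM ⇒ PvvM   [P -> P v]
PvvM ⇒ vvvvM   [P -> v v]
vvvvM ⇒ vvvvPP   [M -> P P]
vvvvPP ⇒ vvvvvvPP   [P -> v v P]
vvvvvvPP ⇒ vvvvvvPvP   [P -> P v]
vvvvvvPvP ⇒ vvvvvvvvPvP   [P -> v v P]
vvvvvvvvPvP ⇒ vvvvvvvvvvPvP   [P -> v v P]
vvvvvvvvvvPvP ⇒ vvvvvvvvvvPvvP   [P -> P v]
vvvvvvvvvvPvvP ⇒ vvvvvvvvvvvvvvP   [P -> v v]
vvvvvvvvvvvvvvP ⇒ vvvvvvvvvvvvvvvv   [P -> v v]

S ⇒ MvM ⇒ PvM ⇒ PvvM ⇒ vvvvM ⇒ vvvvPP ⇒ vvvvvvPP ⇒ vvvvvvPvP ⇒ vvvvvvvvPvP ⇒ vvvvvvvvvvPvP ⇒ vvvvvvvvvvPvvP ⇒ vvvvvvvvvvvvvvP ⇒ vvvvvvvvvvvvvvvv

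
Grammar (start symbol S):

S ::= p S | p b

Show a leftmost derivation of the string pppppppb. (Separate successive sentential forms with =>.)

S=>pS=>ppS=>pppS=>ppppS=>pppppS=>ppppppS=>pppppppb

S => pS   [S ::= p S]
pS => ppS   [S ::= p S]
ppS => pppS   [S ::= p S]
pppS => ppppS   [S ::= p S]
ppppS => pppppS   [S ::= p S]
pppppS => ppppppS   [S ::= p S]
ppppppS => pppppppb   [S ::= p b]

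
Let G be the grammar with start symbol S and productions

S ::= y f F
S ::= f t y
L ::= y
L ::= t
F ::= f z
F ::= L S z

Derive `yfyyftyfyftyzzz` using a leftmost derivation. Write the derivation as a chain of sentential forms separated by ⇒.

S ⇒ yfF ⇒ yfLSz ⇒ yfySz ⇒ yfyyfFz ⇒ yfyyfLSzz ⇒ yfyyftSzz ⇒ yfyyftyfFzz ⇒ yfyyftyfLSzzz ⇒ yfyyftyfySzzz ⇒ yfyyftyfyftyzzz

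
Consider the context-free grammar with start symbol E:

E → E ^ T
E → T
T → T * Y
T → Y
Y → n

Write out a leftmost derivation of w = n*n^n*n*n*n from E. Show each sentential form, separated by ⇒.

E ⇒ E^T   [E → E ^ T]
E^T ⇒ T^T   [E → T]
T^T ⇒ T*Y^T   [T → T * Y]
T*Y^T ⇒ Y*Y^T   [T → Y]
Y*Y^T ⇒ n*Y^T   [Y → n]
n*Y^T ⇒ n*n^T   [Y → n]
n*n^T ⇒ n*n^T*Y   [T → T * Y]
n*n^T*Y ⇒ n*n^T*Y*Y   [T → T * Y]
n*n^T*Y*Y ⇒ n*n^T*Y*Y*Y   [T → T * Y]
n*n^T*Y*Y*Y ⇒ n*n^Y*Y*Y*Y   [T → Y]
n*n^Y*Y*Y*Y ⇒ n*n^n*Y*Y*Y   [Y → n]
n*n^n*Y*Y*Y ⇒ n*n^n*n*Y*Y   [Y → n]
n*n^n*n*Y*Y ⇒ n*n^n*n*n*Y   [Y → n]
n*n^n*n*n*Y ⇒ n*n^n*n*n*n   [Y → n]

E ⇒ E^T ⇒ T^T ⇒ T*Y^T ⇒ Y*Y^T ⇒ n*Y^T ⇒ n*n^T ⇒ n*n^T*Y ⇒ n*n^T*Y*Y ⇒ n*n^T*Y*Y*Y ⇒ n*n^Y*Y*Y*Y ⇒ n*n^n*Y*Y*Y ⇒ n*n^n*n*Y*Y ⇒ n*n^n*n*n*Y ⇒ n*n^n*n*n*n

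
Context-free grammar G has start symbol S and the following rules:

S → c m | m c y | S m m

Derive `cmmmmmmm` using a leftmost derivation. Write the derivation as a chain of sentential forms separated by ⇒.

S ⇒ Smm ⇒ Smmmm ⇒ Smmmmmm ⇒ cmmmmmmm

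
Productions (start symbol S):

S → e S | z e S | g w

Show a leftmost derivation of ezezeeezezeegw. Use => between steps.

S => eS => ezeS => ezezeS => ezezeeS => ezezeeeS => ezezeeezeS => ezezeeezezeS => ezezeeezezeeS => ezezeeezezeegw

S => eS   [S → e S]
eS => ezeS   [S → z e S]
ezeS => ezezeS   [S → z e S]
ezezeS => ezezeeS   [S → e S]
ezezeeS => ezezeeeS   [S → e S]
ezezeeeS => ezezeeezeS   [S → z e S]
ezezeeezeS => ezezeeezezeS   [S → z e S]
ezezeeezezeS => ezezeeezezeeS   [S → e S]
ezezeeezezeeS => ezezeeezezeegw   [S → g w]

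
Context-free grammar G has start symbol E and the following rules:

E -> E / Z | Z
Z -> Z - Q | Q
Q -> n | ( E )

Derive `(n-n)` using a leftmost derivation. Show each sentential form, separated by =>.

E => Z   [E -> Z]
Z => Q   [Z -> Q]
Q => (E)   [Q -> ( E )]
(E) => (Z)   [E -> Z]
(Z) => (Z-Q)   [Z -> Z - Q]
(Z-Q) => (Q-Q)   [Z -> Q]
(Q-Q) => (n-Q)   [Q -> n]
(n-Q) => (n-n)   [Q -> n]

E => Z => Q => (E) => (Z) => (Z-Q) => (Q-Q) => (n-Q) => (n-n)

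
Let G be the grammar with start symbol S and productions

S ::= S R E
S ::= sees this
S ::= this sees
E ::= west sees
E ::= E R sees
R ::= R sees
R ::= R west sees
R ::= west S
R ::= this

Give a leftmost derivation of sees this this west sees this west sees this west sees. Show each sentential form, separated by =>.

S => S R E => S R E R E => S R E R E R E => sees this R E R E R E => sees this this E R E R E => sees this this west sees R E R E => sees this this west sees this E R E => sees this this west sees this west sees R E => sees this this west sees this west sees this E => sees this this west sees this west sees this west sees

S => S R E   [S ::= S R E]
S R E => S R E R E   [S ::= S R E]
S R E R E => S R E R E R E   [S ::= S R E]
S R E R E R E => sees this R E R E R E   [S ::= sees this]
sees this R E R E R E => sees this this E R E R E   [R ::= this]
sees this this E R E R E => sees this this west sees R E R E   [E ::= west sees]
sees this this west sees R E R E => sees this this west sees this E R E   [R ::= this]
sees this this west sees this E R E => sees this this west sees this west sees R E   [E ::= west sees]
sees this this west sees this west sees R E => sees this this west sees this west sees this E   [R ::= this]
sees this this west sees this west sees this E => sees this this west sees this west sees this west sees   [E ::= west sees]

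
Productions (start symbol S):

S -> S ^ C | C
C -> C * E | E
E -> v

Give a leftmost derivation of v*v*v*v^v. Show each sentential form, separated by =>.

S => S^C   [S -> S ^ C]
S^C => C^C   [S -> C]
C^C => C*E^C   [C -> C * E]
C*E^C => C*E*E^C   [C -> C * E]
C*E*E^C => C*E*E*E^C   [C -> C * E]
C*E*E*E^C => E*E*E*E^C   [C -> E]
E*E*E*E^C => v*E*E*E^C   [E -> v]
v*E*E*E^C => v*v*E*E^C   [E -> v]
v*v*E*E^C => v*v*v*E^C   [E -> v]
v*v*v*E^C => v*v*v*v^C   [E -> v]
v*v*v*v^C => v*v*v*v^E   [C -> E]
v*v*v*v^E => v*v*v*v^v   [E -> v]

S => S^C => C^C => C*E^C => C*E*E^C => C*E*E*E^C => E*E*E*E^C => v*E*E*E^C => v*v*E*E^C => v*v*v*E^C => v*v*v*v^C => v*v*v*v^E => v*v*v*v^v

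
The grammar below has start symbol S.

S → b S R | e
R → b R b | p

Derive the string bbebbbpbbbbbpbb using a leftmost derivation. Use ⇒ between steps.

S ⇒ bSR   [S → b S R]
bSR ⇒ bbSRR   [S → b S R]
bbSRR ⇒ bbeRR   [S → e]
bbeRR ⇒ bbebRbR   [R → b R b]
bbebRbR ⇒ bbebbRbbR   [R → b R b]
bbebbRbbR ⇒ bbebbbRbbbR   [R → b R b]
bbebbbRbbbR ⇒ bbebbbpbbbR   [R → p]
bbebbbpbbbR ⇒ bbebbbpbbbbRb   [R → b R b]
bbebbbpbbbbRb ⇒ bbebbbpbbbbbRbb   [R → b R b]
bbebbbpbbbbbRbb ⇒ bbebbbpbbbbbpbb   [R → p]

S ⇒ bSR ⇒ bbSRR ⇒ bbeRR ⇒ bbebRbR ⇒ bbebbRbbR ⇒ bbebbbRbbbR ⇒ bbebbbpbbbR ⇒ bbebbbpbbbbRb ⇒ bbebbbpbbbbbRbb ⇒ bbebbbpbbbbbpbb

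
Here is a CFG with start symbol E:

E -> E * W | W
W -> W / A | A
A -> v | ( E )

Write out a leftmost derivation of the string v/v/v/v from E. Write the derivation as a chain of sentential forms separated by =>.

E=>W=>W/A=>W/A/A=>W/A/A/A=>A/A/A/A=>v/A/A/A=>v/v/A/A=>v/v/v/A=>v/v/v/v

E => W   [E -> W]
W => W/A   [W -> W / A]
W/A => W/A/A   [W -> W / A]
W/A/A => W/A/A/A   [W -> W / A]
W/A/A/A => A/A/A/A   [W -> A]
A/A/A/A => v/A/A/A   [A -> v]
v/A/A/A => v/v/A/A   [A -> v]
v/v/A/A => v/v/v/A   [A -> v]
v/v/v/A => v/v/v/v   [A -> v]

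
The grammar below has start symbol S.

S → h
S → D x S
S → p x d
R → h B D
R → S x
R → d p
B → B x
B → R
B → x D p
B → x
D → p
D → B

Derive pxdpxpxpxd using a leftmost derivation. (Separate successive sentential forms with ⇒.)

S ⇒ DxS   [S → D x S]
DxS ⇒ pxS   [D → p]
pxS ⇒ pxDxS   [S → D x S]
pxDxS ⇒ pxBxS   [D → B]
pxBxS ⇒ pxRxS   [B → R]
pxRxS ⇒ pxdpxS   [R → d p]
pxdpxS ⇒ pxdpxDxS   [S → D x S]
pxdpxDxS ⇒ pxdpxpxS   [D → p]
pxdpxpxS ⇒ pxdpxpxpxd   [S → p x d]

S⇒DxS⇒pxS⇒pxDxS⇒pxBxS⇒pxRxS⇒pxdpxS⇒pxdpxDxS⇒pxdpxpxS⇒pxdpxpxpxd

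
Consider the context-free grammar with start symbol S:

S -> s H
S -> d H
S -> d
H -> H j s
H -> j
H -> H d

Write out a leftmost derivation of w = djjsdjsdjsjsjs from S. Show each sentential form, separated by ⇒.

S ⇒ dH ⇒ dHjs ⇒ dHjsjs ⇒ dHjsjsjs ⇒ dHdjsjsjs ⇒ dHjsdjsjsjs ⇒ dHdjsdjsjsjs ⇒ dHjsdjsdjsjsjs ⇒ djjsdjsdjsjsjs

S ⇒ dH   [S -> d H]
dH ⇒ dHjs   [H -> H j s]
dHjs ⇒ dHjsjs   [H -> H j s]
dHjsjs ⇒ dHjsjsjs   [H -> H j s]
dHjsjsjs ⇒ dHdjsjsjs   [H -> H d]
dHdjsjsjs ⇒ dHjsdjsjsjs   [H -> H j s]
dHjsdjsjsjs ⇒ dHdjsdjsjsjs   [H -> H d]
dHdjsdjsjsjs ⇒ dHjsdjsdjsjsjs   [H -> H j s]
dHjsdjsdjsjsjs ⇒ djjsdjsdjsjsjs   [H -> j]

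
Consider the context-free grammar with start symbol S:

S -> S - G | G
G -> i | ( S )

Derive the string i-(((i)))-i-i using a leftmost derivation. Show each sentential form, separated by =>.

S => S-G => S-G-G => S-G-G-G => G-G-G-G => i-G-G-G => i-(S)-G-G => i-(G)-G-G => i-((S))-G-G => i-((G))-G-G => i-(((S)))-G-G => i-(((G)))-G-G => i-(((i)))-G-G => i-(((i)))-i-G => i-(((i)))-i-i

S => S-G   [S -> S - G]
S-G => S-G-G   [S -> S - G]
S-G-G => S-G-G-G   [S -> S - G]
S-G-G-G => G-G-G-G   [S -> G]
G-G-G-G => i-G-G-G   [G -> i]
i-G-G-G => i-(S)-G-G   [G -> ( S )]
i-(S)-G-G => i-(G)-G-G   [S -> G]
i-(G)-G-G => i-((S))-G-G   [G -> ( S )]
i-((S))-G-G => i-((G))-G-G   [S -> G]
i-((G))-G-G => i-(((S)))-G-G   [G -> ( S )]
i-(((S)))-G-G => i-(((G)))-G-G   [S -> G]
i-(((G)))-G-G => i-(((i)))-G-G   [G -> i]
i-(((i)))-G-G => i-(((i)))-i-G   [G -> i]
i-(((i)))-i-G => i-(((i)))-i-i   [G -> i]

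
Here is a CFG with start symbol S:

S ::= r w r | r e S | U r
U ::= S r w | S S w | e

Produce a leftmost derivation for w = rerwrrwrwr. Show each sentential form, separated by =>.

S => reS => reUr => reSSwr => rerwrSwr => rerwrrwrwr

S => reS   [S ::= r e S]
reS => reUr   [S ::= U r]
reUr => reSSwr   [U ::= S S w]
reSSwr => rerwrSwr   [S ::= r w r]
rerwrSwr => rerwrrwrwr   [S ::= r w r]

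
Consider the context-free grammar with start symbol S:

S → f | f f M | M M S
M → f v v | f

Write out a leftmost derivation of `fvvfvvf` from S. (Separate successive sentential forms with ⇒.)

S ⇒ MMS   [S → M M S]
MMS ⇒ fvvMS   [M → f v v]
fvvMS ⇒ fvvfvvS   [M → f v v]
fvvfvvS ⇒ fvvfvvf   [S → f]

S ⇒ MMS ⇒ fvvMS ⇒ fvvfvvS ⇒ fvvfvvf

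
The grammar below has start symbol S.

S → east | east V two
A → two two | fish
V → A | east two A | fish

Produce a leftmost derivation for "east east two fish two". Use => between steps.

S => east V two   [S → east V two]
east V two => east east two A two   [V → east two A]
east east two A two => east east two fish two   [A → fish]

S => east V two => east east two A two => east east two fish two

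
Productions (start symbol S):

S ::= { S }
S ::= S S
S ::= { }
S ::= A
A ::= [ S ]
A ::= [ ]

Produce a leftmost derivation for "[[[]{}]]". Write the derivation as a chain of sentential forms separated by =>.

S => A   [S ::= A]
A => [S]   [A ::= [ S ]]
[S] => [A]   [S ::= A]
[A] => [[S]]   [A ::= [ S ]]
[[S]] => [[SS]]   [S ::= S S]
[[SS]] => [[AS]]   [S ::= A]
[[AS]] => [[[]S]]   [A ::= [ ]]
[[[]S]] => [[[]{}]]   [S ::= { }]

S=>A=>[S]=>[A]=>[[S]]=>[[SS]]=>[[AS]]=>[[[]S]]=>[[[]{}]]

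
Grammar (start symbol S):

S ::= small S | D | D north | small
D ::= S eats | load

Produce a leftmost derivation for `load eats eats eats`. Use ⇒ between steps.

S ⇒ D ⇒ S eats ⇒ D eats ⇒ S eats eats ⇒ D eats eats ⇒ S eats eats eats ⇒ D eats eats eats ⇒ load eats eats eats

S ⇒ D   [S ::= D]
D ⇒ S eats   [D ::= S eats]
S eats ⇒ D eats   [S ::= D]
D eats ⇒ S eats eats   [D ::= S eats]
S eats eats ⇒ D eats eats   [S ::= D]
D eats eats ⇒ S eats eats eats   [D ::= S eats]
S eats eats eats ⇒ D eats eats eats   [S ::= D]
D eats eats eats ⇒ load eats eats eats   [D ::= load]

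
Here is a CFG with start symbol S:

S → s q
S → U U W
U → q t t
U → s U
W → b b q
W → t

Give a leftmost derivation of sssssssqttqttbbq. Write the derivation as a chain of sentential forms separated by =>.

S=>UUW=>sUUW=>ssUUW=>sssUUW=>ssssUUW=>sssssUUW=>ssssssUUW=>sssssssUUW=>sssssssqttUW=>sssssssqttqttW=>sssssssqttqttbbq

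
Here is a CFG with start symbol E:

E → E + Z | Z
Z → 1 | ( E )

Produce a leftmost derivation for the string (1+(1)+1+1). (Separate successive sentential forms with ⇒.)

E ⇒ Z ⇒ (E) ⇒ (E+Z) ⇒ (E+Z+Z) ⇒ (E+Z+Z+Z) ⇒ (Z+Z+Z+Z) ⇒ (1+Z+Z+Z) ⇒ (1+(E)+Z+Z) ⇒ (1+(Z)+Z+Z) ⇒ (1+(1)+Z+Z) ⇒ (1+(1)+1+Z) ⇒ (1+(1)+1+1)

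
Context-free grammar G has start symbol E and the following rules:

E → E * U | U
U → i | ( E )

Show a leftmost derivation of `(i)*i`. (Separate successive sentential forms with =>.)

E => E*U => U*U => (E)*U => (U)*U => (i)*U => (i)*i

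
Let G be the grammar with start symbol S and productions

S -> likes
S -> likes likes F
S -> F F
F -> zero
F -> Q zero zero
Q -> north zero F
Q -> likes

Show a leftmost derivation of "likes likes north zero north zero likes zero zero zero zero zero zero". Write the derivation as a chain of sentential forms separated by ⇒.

S ⇒ likes likes F ⇒ likes likes Q zero zero ⇒ likes likes north zero F zero zero ⇒ likes likes north zero Q zero zero zero zero ⇒ likes likes north zero north zero F zero zero zero zero ⇒ likes likes north zero north zero Q zero zero zero zero zero zero ⇒ likes likes north zero north zero likes zero zero zero zero zero zero

S ⇒ likes likes F   [S -> likes likes F]
likes likes F ⇒ likes likes Q zero zero   [F -> Q zero zero]
likes likes Q zero zero ⇒ likes likes north zero F zero zero   [Q -> north zero F]
likes likes north zero F zero zero ⇒ likes likes north zero Q zero zero zero zero   [F -> Q zero zero]
likes likes north zero Q zero zero zero zero ⇒ likes likes north zero north zero F zero zero zero zero   [Q -> north zero F]
likes likes north zero north zero F zero zero zero zero ⇒ likes likes north zero north zero Q zero zero zero zero zero zero   [F -> Q zero zero]
likes likes north zero north zero Q zero zero zero zero zero zero ⇒ likes likes north zero north zero likes zero zero zero zero zero zero   [Q -> likes]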